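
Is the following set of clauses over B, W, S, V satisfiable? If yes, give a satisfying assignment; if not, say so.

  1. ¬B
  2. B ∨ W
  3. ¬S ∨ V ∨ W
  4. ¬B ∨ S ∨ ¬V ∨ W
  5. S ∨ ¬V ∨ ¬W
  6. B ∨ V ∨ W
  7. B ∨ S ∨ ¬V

Unit clause (¬B) forces B = False.
In (B ∨ W) only W is left, so W = True.
Set S = True.
Set V = False.
Check each clause:
  (¬B): ¬B holds.
  (B ∨ W): W holds.
  (¬S ∨ V ∨ W): W holds.
  (¬B ∨ S ∨ ¬V ∨ W): ¬B holds.
  (S ∨ ¬V ∨ ¬W): S holds.
  (B ∨ V ∨ W): W holds.
  (B ∨ S ∨ ¬V): S holds.
All clauses satisfied.

B = False, W = True, S = True, V = False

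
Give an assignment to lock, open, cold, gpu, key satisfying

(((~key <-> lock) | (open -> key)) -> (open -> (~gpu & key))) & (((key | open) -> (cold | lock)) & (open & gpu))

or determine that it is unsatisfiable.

lock = False, open = True, cold = True, gpu = True, key = False

  ((~key <-> lock) | (open -> key)) -> (open -> (~gpu & key)) = True
    (~key <-> lock) | (open -> key) = False
      ~key <-> lock = False
        ~key = True
      open -> key = False
    open -> (~gpu & key) = False
      ~gpu & key = False
        ~gpu = False
  ((key | open) -> (cold | lock)) & (open & gpu) = True
    (key | open) -> (cold | lock) = True
      key | open = True
      cold | lock = True
    open & gpu = True
Both conjuncts True, so the formula holds.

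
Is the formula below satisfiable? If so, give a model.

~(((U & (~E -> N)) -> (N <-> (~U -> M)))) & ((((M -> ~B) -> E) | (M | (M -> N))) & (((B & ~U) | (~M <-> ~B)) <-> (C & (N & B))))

U: True; E: True; M: True; C: True; N: False; B: False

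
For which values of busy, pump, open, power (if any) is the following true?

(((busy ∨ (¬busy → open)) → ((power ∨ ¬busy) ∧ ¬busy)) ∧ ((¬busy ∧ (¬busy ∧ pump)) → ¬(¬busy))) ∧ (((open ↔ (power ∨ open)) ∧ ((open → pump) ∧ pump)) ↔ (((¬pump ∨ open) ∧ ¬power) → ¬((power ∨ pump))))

Unsatisfiable — no assignment works.

Case busy = True: the conjunct (busy ∨ (¬busy → open)) → ((power ∨ ¬busy) ∧ ¬busy) becomes (True ∨ True) → (power ∧ False) = False.
Case busy = False: the formula simplifies to ¬pump ∧ (((open ↔ (power ∨ open)) ∧ ((open → pump) ∧ pump)) ↔ (((¬pump ∨ open) ∧ ¬power) → ¬((power ∨ pump)))).
  pump = True: the conjunct ¬pump is False.
  pump = False: simplifies to ¬((¬power → ¬power)).
    power = True: this becomes ¬((False → False)) = False.
    power = False: this becomes ¬((True → True)) = False.
Both cases fail — unsatisfiable.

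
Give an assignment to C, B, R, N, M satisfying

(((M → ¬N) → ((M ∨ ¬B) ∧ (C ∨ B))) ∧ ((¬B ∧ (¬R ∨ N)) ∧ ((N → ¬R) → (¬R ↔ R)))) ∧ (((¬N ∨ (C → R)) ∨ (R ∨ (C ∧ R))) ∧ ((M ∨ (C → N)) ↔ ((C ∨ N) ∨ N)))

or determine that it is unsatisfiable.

C=T, B=F, R=T, N=T, M=T

  ((M → ¬N) → ((M ∨ ¬B) ∧ (C ∨ B))) ∧ ((¬B ∧ (¬R ∨ N)) ∧ ((N → ¬R) → (¬R ↔ R))) = True
    (M → ¬N) → ((M ∨ ¬B) ∧ (C ∨ B)) = True
      M → ¬N = False
        ¬N = False
      (M ∨ ¬B) ∧ (C ∨ B) = True
        M ∨ ¬B = True
          ¬B = True
        C ∨ B = True
    (¬B ∧ (¬R ∨ N)) ∧ ((N → ¬R) → (¬R ↔ R)) = True
      ¬B ∧ (¬R ∨ N) = True
        ¬B = True
        ¬R ∨ N = True
          ¬R = False
      (N → ¬R) → (¬R ↔ R) = True
        N → ¬R = False
          ¬R = False
        ¬R ↔ R = False
          ¬R = False
  ((¬N ∨ (C → R)) ∨ (R ∨ (C ∧ R))) ∧ ((M ∨ (C → N)) ↔ ((C ∨ N) ∨ N)) = True
    (¬N ∨ (C → R)) ∨ (R ∨ (C ∧ R)) = True
      ¬N ∨ (C → R) = True
        ¬N = False
        C → R = True
      R ∨ (C ∧ R) = True
        C ∧ R = True
    (M ∨ (C → N)) ↔ ((C ∨ N) ∨ N) = True
      M ∨ (C → N) = True
        C → N = True
      (C ∨ N) ∨ N = True
        C ∨ N = True
Both conjuncts True, so the formula holds.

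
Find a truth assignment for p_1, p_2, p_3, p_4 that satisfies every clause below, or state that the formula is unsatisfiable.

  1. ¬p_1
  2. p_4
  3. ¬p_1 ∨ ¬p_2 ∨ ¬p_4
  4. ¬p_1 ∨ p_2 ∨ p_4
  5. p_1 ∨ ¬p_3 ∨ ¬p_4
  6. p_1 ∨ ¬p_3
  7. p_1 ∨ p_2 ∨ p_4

p_1=F, p_2=F, p_3=F, p_4=T

Unit clause (¬p_1) forces p_1 = False.
Unit clause (p_4) forces p_4 = True.
In (p_1 ∨ ¬p_3 ∨ ¬p_4) only ¬p_3 is left, so p_3 = False.
Set p_2 = False.
Check each clause:
  (¬p_1): ¬p_1 holds.
  (p_4): p_4 holds.
  (¬p_1 ∨ ¬p_2 ∨ ¬p_4): ¬p_1 holds.
  (¬p_1 ∨ p_2 ∨ p_4): ¬p_1 holds.
  (p_1 ∨ ¬p_3 ∨ ¬p_4): ¬p_3 holds.
  (p_1 ∨ ¬p_3): ¬p_3 holds.
  (p_1 ∨ p_2 ∨ p_4): p_4 holds.
All clauses satisfied.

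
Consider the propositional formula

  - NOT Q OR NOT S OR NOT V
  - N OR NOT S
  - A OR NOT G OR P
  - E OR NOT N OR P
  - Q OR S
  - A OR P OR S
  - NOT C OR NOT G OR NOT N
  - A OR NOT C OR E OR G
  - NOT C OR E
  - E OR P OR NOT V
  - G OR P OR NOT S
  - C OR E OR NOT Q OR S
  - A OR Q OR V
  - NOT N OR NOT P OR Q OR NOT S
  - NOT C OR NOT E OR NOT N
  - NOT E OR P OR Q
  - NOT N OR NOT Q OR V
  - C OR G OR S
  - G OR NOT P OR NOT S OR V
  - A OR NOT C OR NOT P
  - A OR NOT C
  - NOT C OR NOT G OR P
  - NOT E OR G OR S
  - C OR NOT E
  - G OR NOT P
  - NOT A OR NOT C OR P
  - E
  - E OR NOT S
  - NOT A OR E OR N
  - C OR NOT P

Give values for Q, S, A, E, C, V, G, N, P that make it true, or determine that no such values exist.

Q: True, S: False, A: True, E: True, C: True, V: False, G: True, N: False, P: True

Unit clause (E) forces E = True.
In (C OR NOT E) only C is left, so C = True.
In (NOT C OR NOT E OR NOT N) only NOT N is left, so N = False.
In (A OR NOT C) only A is left, so A = True.
In (NOT A OR NOT C OR P) only P is left, so P = True.
In (N OR NOT S) only NOT S is left, so S = False.
In (Q OR S) only Q is left, so Q = True.
In (NOT E OR G OR S) only G is left, so G = True.
Set V = False.
All clauses satisfied.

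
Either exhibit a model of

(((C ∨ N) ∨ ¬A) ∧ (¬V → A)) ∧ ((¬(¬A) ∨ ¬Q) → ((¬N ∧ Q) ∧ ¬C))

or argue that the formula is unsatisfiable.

A = False, Q = True, C = False, N = True, V = True

  ((C ∨ N) ∨ ¬A) ∧ (¬V → A) = True
    (C ∨ N) ∨ ¬A = True
      C ∨ N = True
      ¬A = True
    ¬V → A = True
      ¬V = False
  (¬(¬A) ∨ ¬Q) → ((¬N ∧ Q) ∧ ¬C) = True
    ¬(¬A) ∨ ¬Q = False
      ¬(¬A) = False
        ¬A = True
      ¬Q = False
    (¬N ∧ Q) ∧ ¬C = False
      ¬N ∧ Q = False
        ¬N = False
      ¬C = True
Both conjuncts True, so the formula holds.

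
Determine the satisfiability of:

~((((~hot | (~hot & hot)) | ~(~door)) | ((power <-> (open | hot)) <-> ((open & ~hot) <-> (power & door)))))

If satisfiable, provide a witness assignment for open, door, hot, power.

open = False, door = False, hot = True, power = False

  ~((((~hot | (~hot & hot)) | ~(~door)) | ((power <-> (open | hot)) <-> ((open & ~hot) <-> (power & door))))) = True
    ((~hot | (~hot & hot)) | ~(~door)) | ((power <-> (open | hot)) <-> ((open & ~hot) <-> (power & door))) = False
      (~hot | (~hot & hot)) | ~(~door) = False
        ~hot | (~hot & hot) = False
          ~hot = False
          ~hot & hot = False
            ~hot = False
        ~(~door) = False
          ~door = True
      (power <-> (open | hot)) <-> ((open & ~hot) <-> (power & door)) = False
        power <-> (open | hot) = False
          open | hot = True
        (open & ~hot) <-> (power & door) = True
          open & ~hot = False
            ~hot = False
          power & door = False
The formula evaluates to True.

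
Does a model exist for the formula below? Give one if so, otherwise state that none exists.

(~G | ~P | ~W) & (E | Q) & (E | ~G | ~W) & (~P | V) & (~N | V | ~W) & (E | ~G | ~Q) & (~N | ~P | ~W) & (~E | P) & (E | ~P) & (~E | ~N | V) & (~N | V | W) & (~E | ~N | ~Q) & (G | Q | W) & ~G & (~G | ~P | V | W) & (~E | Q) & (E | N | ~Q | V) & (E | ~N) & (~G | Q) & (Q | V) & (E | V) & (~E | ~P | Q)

Unit clause (~G) forces G = False.
Set P = False.
  then (~E | P) forces E = False.
  then (E | ~N) forces N = False.
  then (E | V) forces V = True.
  then (E | Q) forces Q = True.
Set W = True.
All clauses satisfied.

P = False, W = True, Q = True, G = False, E = False, N = False, V = True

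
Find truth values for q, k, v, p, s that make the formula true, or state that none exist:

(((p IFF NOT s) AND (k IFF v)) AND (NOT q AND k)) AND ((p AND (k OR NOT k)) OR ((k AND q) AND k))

q = False, k = True, v = True, p = True, s = False

  ((p IFF NOT s) AND (k IFF v)) AND (NOT q AND k) = True
    (p IFF NOT s) AND (k IFF v) = True
      p IFF NOT s = True
        NOT s = True
      k IFF v = True
    NOT q AND k = True
      NOT q = True
  (p AND (k OR NOT k)) OR ((k AND q) AND k) = True
    p AND (k OR NOT k) = True
      k OR NOT k = True
        NOT k = False
    (k AND q) AND k = False
      k AND q = False
Both conjuncts True, so the formula holds.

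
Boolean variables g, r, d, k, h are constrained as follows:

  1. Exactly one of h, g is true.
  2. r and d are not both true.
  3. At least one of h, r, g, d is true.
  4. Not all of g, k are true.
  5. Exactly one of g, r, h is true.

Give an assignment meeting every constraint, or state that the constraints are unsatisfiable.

g = False; r = False; d = False; k = False; h = True

  (1) {h, g}: 1 true — exactly one ✓
  (2) r=F, d=F — not both ✓
  (3) {h, r, g, d}: 1 true — at least one ✓
  (4) {g, k}: 0/2 true — not all ✓
  (5) {g, r, h}: 1 true — exactly one ✓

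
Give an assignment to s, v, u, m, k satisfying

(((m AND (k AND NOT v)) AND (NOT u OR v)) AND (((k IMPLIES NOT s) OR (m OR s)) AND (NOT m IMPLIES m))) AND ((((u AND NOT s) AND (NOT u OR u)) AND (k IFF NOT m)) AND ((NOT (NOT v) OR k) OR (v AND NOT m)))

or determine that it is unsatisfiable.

Case m = True: the formula simplifies to ((k AND NOT v) AND (NOT u OR v)) AND ((((u AND NOT s) AND (NOT u OR u)) AND NOT k) AND (NOT (NOT v) OR k)).
  k = True: the conjunct NOT k is False.
  k = False: the conjunct k is False.
Case m = False: the conjunct m is False.
Both cases fail — unsatisfiable.

The formula is unsatisfiable.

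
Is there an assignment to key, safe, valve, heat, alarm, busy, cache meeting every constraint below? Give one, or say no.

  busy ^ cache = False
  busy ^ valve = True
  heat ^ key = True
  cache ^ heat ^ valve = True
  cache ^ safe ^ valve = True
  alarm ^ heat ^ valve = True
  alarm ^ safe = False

key = True, safe = False, valve = True, heat = False, alarm = False, busy = False, cache = False

busy ^ cache = F ^ F = False ✓
busy ^ valve = F ^ T = True ✓
heat ^ key = F ^ T = True ✓
cache ^ heat ^ valve = F ^ F ^ T = True ✓
cache ^ safe ^ valve = F ^ F ^ T = True ✓
alarm ^ heat ^ valve = F ^ F ^ T = True ✓
alarm ^ safe = F ^ F = False ✓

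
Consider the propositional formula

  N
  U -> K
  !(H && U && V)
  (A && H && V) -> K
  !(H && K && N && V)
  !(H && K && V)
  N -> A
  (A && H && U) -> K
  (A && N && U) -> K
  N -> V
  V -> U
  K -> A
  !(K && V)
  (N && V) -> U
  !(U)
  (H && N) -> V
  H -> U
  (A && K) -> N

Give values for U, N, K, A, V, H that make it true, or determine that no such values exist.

Unsatisfiable

Case U = True:
  Clause (!U) is falsified — contradiction.
Case U = False:
  (N) forces N = True.
  (!N || V) forces V = True.
  Clause (!N || U || !V) is falsified — contradiction.
Both cases fail, so the formula is unsatisfiable.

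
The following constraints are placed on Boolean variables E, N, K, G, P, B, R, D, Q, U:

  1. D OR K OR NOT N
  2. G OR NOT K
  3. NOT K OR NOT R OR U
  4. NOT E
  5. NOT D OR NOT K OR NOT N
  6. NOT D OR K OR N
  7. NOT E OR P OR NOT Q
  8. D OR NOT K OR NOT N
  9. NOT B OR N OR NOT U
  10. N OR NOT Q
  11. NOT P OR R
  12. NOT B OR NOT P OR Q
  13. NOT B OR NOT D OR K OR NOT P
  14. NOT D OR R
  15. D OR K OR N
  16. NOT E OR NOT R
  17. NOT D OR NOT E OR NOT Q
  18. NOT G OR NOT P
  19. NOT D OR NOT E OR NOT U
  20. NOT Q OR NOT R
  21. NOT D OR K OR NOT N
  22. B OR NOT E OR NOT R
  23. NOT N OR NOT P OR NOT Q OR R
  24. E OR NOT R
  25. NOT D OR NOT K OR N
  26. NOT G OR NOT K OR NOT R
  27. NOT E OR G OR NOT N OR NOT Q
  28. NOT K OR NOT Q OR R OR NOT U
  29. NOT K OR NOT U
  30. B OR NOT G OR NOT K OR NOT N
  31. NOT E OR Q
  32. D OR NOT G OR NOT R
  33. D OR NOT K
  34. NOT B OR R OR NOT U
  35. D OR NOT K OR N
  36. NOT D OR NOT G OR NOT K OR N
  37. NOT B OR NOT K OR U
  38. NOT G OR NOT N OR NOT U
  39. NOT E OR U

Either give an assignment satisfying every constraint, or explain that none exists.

Unsatisfiable — no assignment works.

Case E = True:
  Clause (NOT E) is falsified — contradiction.
Case E = False:
  (E OR NOT R) forces R = False.
  (NOT P OR R) forces P = False.
  (NOT D OR R) forces D = False.
  (D OR NOT K) forces K = False.
  (D OR K OR NOT N) forces N = False.
  Clause (D OR K OR N) is falsified — contradiction.
Both cases fail, so the formula is unsatisfiable.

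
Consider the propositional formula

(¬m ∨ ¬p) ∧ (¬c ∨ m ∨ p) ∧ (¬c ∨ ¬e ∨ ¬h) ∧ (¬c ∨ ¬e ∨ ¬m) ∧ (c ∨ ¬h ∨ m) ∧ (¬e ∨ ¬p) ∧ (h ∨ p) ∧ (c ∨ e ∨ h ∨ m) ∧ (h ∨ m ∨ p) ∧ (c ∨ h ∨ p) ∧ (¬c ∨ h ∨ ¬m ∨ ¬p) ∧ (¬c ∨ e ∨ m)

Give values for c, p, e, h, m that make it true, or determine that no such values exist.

c = False; p = False; e = False; h = True; m = True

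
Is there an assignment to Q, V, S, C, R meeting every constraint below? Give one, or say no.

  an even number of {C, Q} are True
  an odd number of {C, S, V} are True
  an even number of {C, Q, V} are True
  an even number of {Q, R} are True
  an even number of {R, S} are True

No satisfying assignment exists.

Adding constraints 2, 3, 4, 5 mod 2: every variable appears an even number of times on the left, so the left side is 0.
But the right sides sum to 1 (mod 2). 0 ≠ 1 — the system is inconsistent.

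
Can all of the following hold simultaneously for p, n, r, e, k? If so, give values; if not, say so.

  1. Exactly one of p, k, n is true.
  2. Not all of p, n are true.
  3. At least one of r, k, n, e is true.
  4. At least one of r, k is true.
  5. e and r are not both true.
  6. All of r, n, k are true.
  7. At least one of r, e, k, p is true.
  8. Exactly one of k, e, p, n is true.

Case n = True:
  (1) with n=T forces p = False.
  (1) with n=T forces k = False.
  Constraint (6) is violated (k=F) — contradiction.
Case n = False:
  Constraint (6) is violated (n=F) — contradiction.
Both cases fail — unsatisfiable.

No satisfying assignment exists.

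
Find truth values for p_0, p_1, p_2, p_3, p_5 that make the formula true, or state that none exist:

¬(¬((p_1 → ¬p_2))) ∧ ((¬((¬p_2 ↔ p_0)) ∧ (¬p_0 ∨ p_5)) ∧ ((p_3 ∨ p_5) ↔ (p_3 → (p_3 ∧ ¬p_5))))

p_0 = False, p_1 = True, p_2 = False, p_3 = False, p_5 = True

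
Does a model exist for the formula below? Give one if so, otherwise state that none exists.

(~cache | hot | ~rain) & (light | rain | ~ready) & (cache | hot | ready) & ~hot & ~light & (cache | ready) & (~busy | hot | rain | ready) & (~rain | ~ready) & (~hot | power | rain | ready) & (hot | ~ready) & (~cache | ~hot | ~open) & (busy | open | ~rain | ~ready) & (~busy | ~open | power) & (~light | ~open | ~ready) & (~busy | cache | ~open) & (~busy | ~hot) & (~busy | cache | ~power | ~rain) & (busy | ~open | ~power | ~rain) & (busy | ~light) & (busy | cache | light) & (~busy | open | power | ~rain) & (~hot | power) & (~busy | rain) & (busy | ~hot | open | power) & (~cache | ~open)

Unit clause (~hot) forces hot = False.
Unit clause (~light) forces light = False.
In (hot | ~ready) only ~ready is left, so ready = False.
In (cache | hot | ready) only cache is left, so cache = True.
In (~cache | ~open) only ~open is left, so open = False.
In (~cache | hot | ~rain) only ~rain is left, so rain = False.
In (~busy | hot | rain | ready) only ~busy is left, so busy = False.
Set power = True.
All clauses satisfied.

ready = False, rain = False, hot = False, busy = False, open = False, cache = True, light = False, power = True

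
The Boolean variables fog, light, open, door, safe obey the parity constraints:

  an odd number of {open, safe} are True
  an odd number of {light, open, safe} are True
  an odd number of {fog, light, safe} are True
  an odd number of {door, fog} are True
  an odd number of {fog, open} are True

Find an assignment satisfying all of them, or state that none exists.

Adding constraints 2, 3, 5 mod 2: every variable appears an even number of times on the left, so the left side is 0.
But the right sides sum to 1 (mod 2). 0 ≠ 1 — the system is inconsistent.

The formula is unsatisfiable.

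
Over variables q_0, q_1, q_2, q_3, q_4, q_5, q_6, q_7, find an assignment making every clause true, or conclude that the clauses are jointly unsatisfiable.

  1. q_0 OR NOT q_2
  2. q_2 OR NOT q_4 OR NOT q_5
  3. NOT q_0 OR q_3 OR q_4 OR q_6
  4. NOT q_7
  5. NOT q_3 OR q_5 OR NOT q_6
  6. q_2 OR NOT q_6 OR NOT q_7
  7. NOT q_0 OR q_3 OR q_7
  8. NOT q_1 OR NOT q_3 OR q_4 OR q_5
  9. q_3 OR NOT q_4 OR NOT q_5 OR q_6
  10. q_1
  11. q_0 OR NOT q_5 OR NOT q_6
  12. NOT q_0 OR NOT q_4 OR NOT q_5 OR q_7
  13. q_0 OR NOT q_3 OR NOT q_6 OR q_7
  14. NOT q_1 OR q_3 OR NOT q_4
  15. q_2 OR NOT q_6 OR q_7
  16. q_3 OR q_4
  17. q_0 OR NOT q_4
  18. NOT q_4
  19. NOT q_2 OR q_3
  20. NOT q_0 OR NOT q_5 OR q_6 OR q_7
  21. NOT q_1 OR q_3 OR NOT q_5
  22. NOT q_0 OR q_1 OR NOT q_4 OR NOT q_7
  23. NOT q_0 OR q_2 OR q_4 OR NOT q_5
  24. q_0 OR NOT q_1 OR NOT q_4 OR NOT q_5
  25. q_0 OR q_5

Unit clause (NOT q_7) forces q_7 = False.
Unit clause (q_1) forces q_1 = True.
Unit clause (NOT q_4) forces q_4 = False.
In (q_3 OR q_4) only q_3 is left, so q_3 = True.
In (NOT q_1 OR NOT q_3 OR q_4 OR q_5) only q_5 is left, so q_5 = True.
Set q_0 = True.
  then (NOT q_0 OR NOT q_5 OR q_6 OR q_7) forces q_6 = True.
  then (NOT q_0 OR q_2 OR q_4 OR NOT q_5) forces q_2 = True.
All clauses satisfied.

q_0=T, q_1=T, q_2=T, q_3=T, q_4=F, q_5=T, q_6=T, q_7=F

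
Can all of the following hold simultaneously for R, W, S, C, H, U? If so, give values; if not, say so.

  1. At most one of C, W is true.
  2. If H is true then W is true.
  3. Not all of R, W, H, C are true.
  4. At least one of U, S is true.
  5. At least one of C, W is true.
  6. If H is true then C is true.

R = False, W = False, S = True, C = True, H = False, U = False

  (1) {C, W}: 1 true — at most one ✓
  (2) H=F ⇒ W: vacuous ✓
  (3) {R, W, H, C}: 1/4 true — not all ✓
  (4) {U, S}: 1 true — at least one ✓
  (5) {C, W}: 1 true — at least one ✓
  (6) H=F ⇒ C: vacuous ✓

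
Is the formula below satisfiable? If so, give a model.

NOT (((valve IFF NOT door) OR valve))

door = False; valve = False

  NOT (((valve IFF NOT door) OR valve)) = True
    (valve IFF NOT door) OR valve = False
      valve IFF NOT door = False
        NOT door = True
The formula evaluates to True.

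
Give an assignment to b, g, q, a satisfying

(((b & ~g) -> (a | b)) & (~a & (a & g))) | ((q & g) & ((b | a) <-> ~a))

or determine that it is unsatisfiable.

b = True, g = True, q = True, a = False

  (((b & ~g) -> (a | b)) & (~a & (a & g))) | ((q & g) & ((b | a) <-> ~a)) = True
    ((b & ~g) -> (a | b)) & (~a & (a & g)) = False
      (b & ~g) -> (a | b) = True
        b & ~g = False
          ~g = False
        a | b = True
      ~a & (a & g) = False
        ~a = True
        a & g = False
    (q & g) & ((b | a) <-> ~a) = True
      q & g = True
      (b | a) <-> ~a = True
        b | a = True
        ~a = True
The formula evaluates to True.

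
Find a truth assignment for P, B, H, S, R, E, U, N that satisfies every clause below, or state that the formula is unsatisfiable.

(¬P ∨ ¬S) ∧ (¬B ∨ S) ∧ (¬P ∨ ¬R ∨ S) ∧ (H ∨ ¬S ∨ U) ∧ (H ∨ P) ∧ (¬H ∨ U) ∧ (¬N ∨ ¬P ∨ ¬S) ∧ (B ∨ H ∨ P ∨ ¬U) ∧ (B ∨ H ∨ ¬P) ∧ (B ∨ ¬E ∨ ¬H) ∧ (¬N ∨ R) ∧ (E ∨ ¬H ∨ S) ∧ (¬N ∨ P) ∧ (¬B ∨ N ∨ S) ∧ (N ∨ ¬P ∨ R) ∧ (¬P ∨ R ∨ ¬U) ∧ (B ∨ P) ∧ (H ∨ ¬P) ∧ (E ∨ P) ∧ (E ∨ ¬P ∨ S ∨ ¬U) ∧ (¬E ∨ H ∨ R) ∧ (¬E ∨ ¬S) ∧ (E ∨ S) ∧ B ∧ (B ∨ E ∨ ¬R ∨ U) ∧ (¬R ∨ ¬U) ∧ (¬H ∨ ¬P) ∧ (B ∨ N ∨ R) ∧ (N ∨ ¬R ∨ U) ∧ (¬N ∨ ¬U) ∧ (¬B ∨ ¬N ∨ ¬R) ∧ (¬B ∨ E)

The formula is unsatisfiable.

Case E = True:
  (¬E ∨ ¬S) forces S = False.
  (¬B ∨ S) forces B = False.
  Clause (B) is falsified — contradiction.
Case E = False:
  (E ∨ P) forces P = True.
  (¬P ∨ ¬S) forces S = False.
  Clause (E ∨ S) is falsified — contradiction.
Both cases fail, so the formula is unsatisfiable.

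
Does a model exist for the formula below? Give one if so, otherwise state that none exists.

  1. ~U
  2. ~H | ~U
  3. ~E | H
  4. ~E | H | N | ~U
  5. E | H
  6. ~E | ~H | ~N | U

E = False, U = False, H = True, N = True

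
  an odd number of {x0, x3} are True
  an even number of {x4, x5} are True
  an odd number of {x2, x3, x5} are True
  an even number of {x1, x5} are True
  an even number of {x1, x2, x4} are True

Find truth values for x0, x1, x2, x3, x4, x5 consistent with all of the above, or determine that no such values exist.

x0 = False; x1 = False; x2 = False; x3 = True; x4 = False; x5 = False

{x0, x3}: 1 true → odd ✓
{x4, x5}: 0 true → even ✓
{x2, x3, x5}: 1 true → odd ✓
{x1, x5}: 0 true → even ✓
{x1, x2, x4}: 0 true → even ✓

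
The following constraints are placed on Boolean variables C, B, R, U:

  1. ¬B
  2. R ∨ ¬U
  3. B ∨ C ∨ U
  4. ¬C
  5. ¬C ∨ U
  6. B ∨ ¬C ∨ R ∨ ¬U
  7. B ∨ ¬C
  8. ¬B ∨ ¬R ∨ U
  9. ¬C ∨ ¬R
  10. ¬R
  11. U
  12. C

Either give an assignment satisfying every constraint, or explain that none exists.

Case C = True:
  Clause (¬C) is falsified — contradiction.
Case C = False:
  Clause (C) is falsified — contradiction.
Both cases fail, so the formula is unsatisfiable.

The formula is unsatisfiable.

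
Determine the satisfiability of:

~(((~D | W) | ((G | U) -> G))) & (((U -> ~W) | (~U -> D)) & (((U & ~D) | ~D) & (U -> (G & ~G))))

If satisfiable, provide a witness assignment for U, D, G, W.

Case D = True: the conjunct (U & ~D) | ~D becomes (U & False) | ~True = False.
Case D = False: the conjunct ~(((~D | W) | ((G | U) -> G))) becomes ~((True | ((G | U) -> G))) = False.
Both cases fail — unsatisfiable.

No satisfying assignment exists.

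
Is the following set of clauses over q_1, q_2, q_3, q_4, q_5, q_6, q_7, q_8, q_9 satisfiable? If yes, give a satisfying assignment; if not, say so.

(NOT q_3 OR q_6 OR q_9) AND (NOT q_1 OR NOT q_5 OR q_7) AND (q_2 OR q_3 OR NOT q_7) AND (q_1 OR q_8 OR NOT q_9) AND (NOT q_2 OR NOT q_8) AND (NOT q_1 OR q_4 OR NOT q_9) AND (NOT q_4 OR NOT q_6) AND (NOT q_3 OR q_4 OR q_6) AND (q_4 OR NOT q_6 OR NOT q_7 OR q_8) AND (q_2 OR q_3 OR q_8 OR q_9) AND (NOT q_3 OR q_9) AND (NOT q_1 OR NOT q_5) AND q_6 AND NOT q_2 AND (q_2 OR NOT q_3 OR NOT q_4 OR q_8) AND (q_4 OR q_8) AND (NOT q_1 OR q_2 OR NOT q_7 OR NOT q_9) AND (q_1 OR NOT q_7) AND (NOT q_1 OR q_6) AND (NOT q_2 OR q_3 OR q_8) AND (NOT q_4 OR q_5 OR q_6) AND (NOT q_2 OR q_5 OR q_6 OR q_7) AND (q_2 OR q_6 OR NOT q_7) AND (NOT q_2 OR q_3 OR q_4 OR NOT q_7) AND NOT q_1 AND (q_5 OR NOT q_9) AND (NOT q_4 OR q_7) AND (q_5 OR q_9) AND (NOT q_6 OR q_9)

Unit clause (q_6) forces q_6 = True.
Unit clause (NOT q_2) forces q_2 = False.
Unit clause (NOT q_1) forces q_1 = False.
In (NOT q_6 OR q_9) only q_9 is left, so q_9 = True.
In (q_1 OR q_8 OR NOT q_9) only q_8 is left, so q_8 = True.
In (NOT q_4 OR NOT q_6) only NOT q_4 is left, so q_4 = False.
In (q_1 OR NOT q_7) only NOT q_7 is left, so q_7 = False.
In (q_5 OR NOT q_9) only q_5 is left, so q_5 = True.
Set q_3 = True.
All clauses satisfied.

q_1 = False; q_2 = False; q_3 = True; q_4 = False; q_5 = True; q_6 = True; q_7 = False; q_8 = True; q_9 = True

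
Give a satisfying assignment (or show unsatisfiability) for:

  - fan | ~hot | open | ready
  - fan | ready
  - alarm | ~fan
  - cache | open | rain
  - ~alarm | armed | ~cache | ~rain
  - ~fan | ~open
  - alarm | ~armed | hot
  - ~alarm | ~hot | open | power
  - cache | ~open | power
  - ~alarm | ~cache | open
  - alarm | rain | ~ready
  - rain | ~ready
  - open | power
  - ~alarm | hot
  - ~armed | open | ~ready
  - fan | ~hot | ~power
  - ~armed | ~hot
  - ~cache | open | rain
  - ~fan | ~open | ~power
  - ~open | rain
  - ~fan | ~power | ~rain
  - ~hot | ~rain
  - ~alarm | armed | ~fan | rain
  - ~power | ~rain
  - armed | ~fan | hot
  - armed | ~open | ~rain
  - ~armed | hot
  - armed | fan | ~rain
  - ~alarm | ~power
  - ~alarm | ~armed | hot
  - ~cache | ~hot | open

Case open = True:
  (~fan | ~open) forces fan = False.
  (fan | ready) forces ready = True.
  (rain | ~ready) forces rain = True.
  (~hot | ~rain) forces hot = False.
  (~alarm | hot) forces alarm = False.
  (alarm | ~armed | hot) forces armed = False.
  Clause (armed | ~open | ~rain) is falsified — contradiction.
Case open = False:
  (open | power) forces power = True.
  (~power | ~rain) forces rain = False.
  (cache | open | rain) forces cache = True.
  Clause (~cache | open | rain) is falsified — contradiction.
Both cases fail, so the formula is unsatisfiable.

The formula is unsatisfiable.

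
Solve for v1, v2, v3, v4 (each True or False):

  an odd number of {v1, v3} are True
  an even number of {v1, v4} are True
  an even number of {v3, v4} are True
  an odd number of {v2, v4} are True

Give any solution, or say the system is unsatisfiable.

The formula is unsatisfiable.

Adding constraints 1, 2, 3 mod 2: every variable appears an even number of times on the left, so the left side is 0.
But the right sides sum to 1 (mod 2). 0 ≠ 1 — the system is inconsistent.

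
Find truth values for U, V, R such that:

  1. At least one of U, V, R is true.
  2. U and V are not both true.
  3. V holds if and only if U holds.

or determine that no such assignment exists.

U=F, V=F, R=T

  (1) {U, V, R}: 1 true — at least one ✓
  (2) U=F, V=F — not both ✓
  (3) V=F, U=F — same ✓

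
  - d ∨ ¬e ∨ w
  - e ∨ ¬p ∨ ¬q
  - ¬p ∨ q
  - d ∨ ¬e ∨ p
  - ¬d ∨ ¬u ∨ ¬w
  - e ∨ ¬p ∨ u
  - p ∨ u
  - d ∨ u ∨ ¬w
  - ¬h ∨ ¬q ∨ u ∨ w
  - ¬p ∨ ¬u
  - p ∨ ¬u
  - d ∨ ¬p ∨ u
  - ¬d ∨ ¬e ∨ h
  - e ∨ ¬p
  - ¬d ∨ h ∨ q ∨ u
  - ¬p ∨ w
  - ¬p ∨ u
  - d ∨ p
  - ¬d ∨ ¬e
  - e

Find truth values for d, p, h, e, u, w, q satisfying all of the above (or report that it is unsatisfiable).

Unsatisfiable

Case u = True:
  (¬p ∨ ¬u) forces p = False.
  Clause (p ∨ ¬u) is falsified — contradiction.
Case u = False:
  (p ∨ u) forces p = True.
  Clause (¬p ∨ u) is falsified — contradiction.
Both cases fail, so the formula is unsatisfiable.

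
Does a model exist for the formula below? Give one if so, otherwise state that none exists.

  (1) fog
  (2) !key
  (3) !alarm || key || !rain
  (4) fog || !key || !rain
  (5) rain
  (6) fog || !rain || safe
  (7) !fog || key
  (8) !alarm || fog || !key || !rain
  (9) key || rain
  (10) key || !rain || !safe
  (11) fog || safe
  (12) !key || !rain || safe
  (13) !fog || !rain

Case fog = True:
  (!key) forces key = False.
  Clause (!fog || key) is falsified — contradiction.
Case fog = False:
  Clause (fog) is falsified — contradiction.
Both cases fail, so the formula is unsatisfiable.

Unsatisfiable — no assignment works.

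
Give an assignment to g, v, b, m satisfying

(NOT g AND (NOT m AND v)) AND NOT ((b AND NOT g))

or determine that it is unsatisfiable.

g=F; v=T; b=F; m=F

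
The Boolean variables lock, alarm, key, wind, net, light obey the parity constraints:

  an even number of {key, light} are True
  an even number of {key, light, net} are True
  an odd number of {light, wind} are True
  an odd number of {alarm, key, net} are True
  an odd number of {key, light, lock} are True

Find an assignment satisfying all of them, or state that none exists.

lock: True, alarm: False, key: True, wind: False, net: False, light: True

{key, light}: 2 true → even ✓
{key, light, net}: 2 true → even ✓
{light, wind}: 1 true → odd ✓
{alarm, key, net}: 1 true → odd ✓
{key, light, lock}: 3 true → odd ✓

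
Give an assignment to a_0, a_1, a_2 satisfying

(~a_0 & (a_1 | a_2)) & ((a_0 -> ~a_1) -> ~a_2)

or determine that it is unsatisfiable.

a_0=F; a_1=T; a_2=F

  ~a_0 & (a_1 | a_2) = True
    ~a_0 = True
    a_1 | a_2 = True
  (a_0 -> ~a_1) -> ~a_2 = True
    a_0 -> ~a_1 = True
      ~a_1 = False
    ~a_2 = True
Both conjuncts True, so the formula holds.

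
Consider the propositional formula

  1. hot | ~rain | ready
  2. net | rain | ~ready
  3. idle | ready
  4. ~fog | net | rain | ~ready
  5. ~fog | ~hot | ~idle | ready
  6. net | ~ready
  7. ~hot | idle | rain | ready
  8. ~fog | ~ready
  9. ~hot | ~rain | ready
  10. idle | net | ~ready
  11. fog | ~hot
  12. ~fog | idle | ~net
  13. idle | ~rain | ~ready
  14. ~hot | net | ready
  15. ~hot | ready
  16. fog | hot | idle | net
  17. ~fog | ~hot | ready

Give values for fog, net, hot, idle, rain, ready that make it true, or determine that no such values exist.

Set fog = False.
  then (fog | ~hot) forces hot = False.
Set net = True.
Set idle = True.
Set rain = False.
Set ready = True.
All clauses satisfied.

fog = False; net = True; hot = False; idle = True; rain = False; ready = True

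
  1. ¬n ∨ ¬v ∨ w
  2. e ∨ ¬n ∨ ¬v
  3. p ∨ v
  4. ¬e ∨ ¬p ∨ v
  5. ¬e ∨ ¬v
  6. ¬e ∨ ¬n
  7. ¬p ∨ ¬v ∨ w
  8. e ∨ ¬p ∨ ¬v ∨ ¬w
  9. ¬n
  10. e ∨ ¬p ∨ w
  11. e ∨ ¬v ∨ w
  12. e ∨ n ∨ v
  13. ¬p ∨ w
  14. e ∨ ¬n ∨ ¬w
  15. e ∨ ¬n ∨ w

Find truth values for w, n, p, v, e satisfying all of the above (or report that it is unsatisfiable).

Unit clause (¬n) forces n = False.
Try w = False:
  (¬p ∨ w) forces p = False.
  (p ∨ v) forces v = True.
  (¬e ∨ ¬v) forces e = False.
  clause (e ∨ ¬v ∨ w) is falsified — backtrack.
So w = True.
Set p = False.
  then (p ∨ v) forces v = True.
  then (¬e ∨ ¬v) forces e = False.
All clauses satisfied.

w=T, n=F, p=F, v=T, e=F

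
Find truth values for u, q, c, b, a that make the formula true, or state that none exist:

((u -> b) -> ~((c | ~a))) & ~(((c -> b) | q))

u = True; q = False; c = True; b = False; a = False

  (u -> b) -> ~((c | ~a)) = True
    u -> b = False
    ~((c | ~a)) = False
      c | ~a = True
        ~a = True
  ~(((c -> b) | q)) = True
    (c -> b) | q = False
      c -> b = False
Both conjuncts True, so the formula holds.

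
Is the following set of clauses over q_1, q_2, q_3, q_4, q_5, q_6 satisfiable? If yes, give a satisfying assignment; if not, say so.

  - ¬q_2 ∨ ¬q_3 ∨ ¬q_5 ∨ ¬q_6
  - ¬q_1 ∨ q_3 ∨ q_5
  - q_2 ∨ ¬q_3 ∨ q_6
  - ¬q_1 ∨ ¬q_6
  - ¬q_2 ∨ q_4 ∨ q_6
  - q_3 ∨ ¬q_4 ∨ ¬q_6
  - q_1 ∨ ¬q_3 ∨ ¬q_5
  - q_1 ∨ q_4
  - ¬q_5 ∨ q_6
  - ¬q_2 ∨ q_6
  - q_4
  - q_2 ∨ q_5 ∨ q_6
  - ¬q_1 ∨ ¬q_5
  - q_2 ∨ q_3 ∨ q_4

Unit clause (q_4) forces q_4 = True.
Try q_1 = True:
  (¬q_1 ∨ ¬q_6) forces q_6 = False.
  (¬q_5 ∨ q_6) forces q_5 = False.
  (¬q_1 ∨ q_3 ∨ q_5) forces q_3 = True.
  (q_2 ∨ ¬q_3 ∨ q_6) forces q_2 = True.
  clause (¬q_2 ∨ q_6) is falsified — backtrack.
So q_1 = False.
Set q_2 = False.
Set q_3 = True.
  then (q_2 ∨ ¬q_3 ∨ q_6) forces q_6 = True.
  then (q_1 ∨ ¬q_3 ∨ ¬q_5) forces q_5 = False.
All clauses satisfied.

q_1=F, q_2=F, q_3=T, q_4=T, q_5=F, q_6=T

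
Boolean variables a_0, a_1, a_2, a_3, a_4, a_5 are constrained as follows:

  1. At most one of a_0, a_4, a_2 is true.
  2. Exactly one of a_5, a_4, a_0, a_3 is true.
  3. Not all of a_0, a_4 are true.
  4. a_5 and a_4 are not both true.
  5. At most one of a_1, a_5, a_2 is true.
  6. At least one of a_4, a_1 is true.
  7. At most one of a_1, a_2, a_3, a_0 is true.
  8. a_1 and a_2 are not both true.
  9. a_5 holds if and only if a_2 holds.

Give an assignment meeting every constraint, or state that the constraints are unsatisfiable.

a_0: False, a_1: True, a_2: False, a_3: False, a_4: True, a_5: False

  (1) {a_0, a_4, a_2}: 1 true — at most one ✓
  (2) {a_5, a_4, a_0, a_3}: 1 true — exactly one ✓
  (3) {a_0, a_4}: 1/2 true — not all ✓
  (4) a_5=F, a_4=T — not both ✓
  (5) {a_1, a_5, a_2}: 1 true — at most one ✓
  (6) {a_4, a_1}: 2 true — at least one ✓
  (7) {a_1, a_2, a_3, a_0}: 1 true — at most one ✓
  (8) a_1=T, a_2=F — not both ✓
  (9) a_5=F, a_2=F — same ✓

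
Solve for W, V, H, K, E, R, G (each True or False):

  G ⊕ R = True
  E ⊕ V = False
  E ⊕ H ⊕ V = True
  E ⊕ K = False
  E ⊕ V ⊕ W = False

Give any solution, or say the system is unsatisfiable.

W = False; V = True; H = True; K = True; E = True; R = True; G = False

G ⊕ R = F ⊕ T = True ✓
E ⊕ V = T ⊕ T = False ✓
E ⊕ H ⊕ V = T ⊕ T ⊕ T = True ✓
E ⊕ K = T ⊕ T = False ✓
E ⊕ V ⊕ W = T ⊕ T ⊕ F = False ✓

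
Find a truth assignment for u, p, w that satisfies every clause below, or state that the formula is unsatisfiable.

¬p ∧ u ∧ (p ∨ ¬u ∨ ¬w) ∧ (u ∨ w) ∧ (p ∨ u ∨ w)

u = True, p = False, w = False

Unit clause (¬p) forces p = False.
Unit clause (u) forces u = True.
In (p ∨ ¬u ∨ ¬w) only ¬w is left, so w = False.
All clauses satisfied.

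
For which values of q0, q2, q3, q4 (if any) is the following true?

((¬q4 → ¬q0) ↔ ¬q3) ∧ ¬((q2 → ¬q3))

q0: True, q2: True, q3: True, q4: False

  (¬q4 → ¬q0) ↔ ¬q3 = True
    ¬q4 → ¬q0 = False
      ¬q4 = True
      ¬q0 = False
    ¬q3 = False
  ¬((q2 → ¬q3)) = True
    q2 → ¬q3 = False
      ¬q3 = False
Both conjuncts True, so the formula holds.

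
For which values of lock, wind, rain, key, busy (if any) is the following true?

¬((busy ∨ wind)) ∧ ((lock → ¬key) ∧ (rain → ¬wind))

lock=F, wind=F, rain=F, key=F, busy=F

  ¬((busy ∨ wind)) = True
    busy ∨ wind = False
  (lock → ¬key) ∧ (rain → ¬wind) = True
    lock → ¬key = True
      ¬key = True
    rain → ¬wind = True
      ¬wind = True
Both conjuncts True, so the formula holds.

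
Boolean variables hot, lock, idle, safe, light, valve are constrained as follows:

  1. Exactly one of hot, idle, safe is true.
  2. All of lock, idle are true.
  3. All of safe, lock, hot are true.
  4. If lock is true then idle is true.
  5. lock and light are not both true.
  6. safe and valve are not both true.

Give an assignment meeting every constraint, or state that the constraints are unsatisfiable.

The formula is unsatisfiable.

Case hot = True:
  (1) with hot=T forces idle = False.
  Constraint (2) is violated (idle=F) — contradiction.
Case hot = False:
  Constraint (3) is violated (hot=F) — contradiction.
Both cases fail — unsatisfiable.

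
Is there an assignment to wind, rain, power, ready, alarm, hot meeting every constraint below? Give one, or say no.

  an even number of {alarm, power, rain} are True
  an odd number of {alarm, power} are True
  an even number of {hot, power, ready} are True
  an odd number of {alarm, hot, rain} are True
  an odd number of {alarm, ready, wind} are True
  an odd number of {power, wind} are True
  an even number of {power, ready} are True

wind: False, rain: True, power: True, ready: True, alarm: False, hot: False

{alarm, power, rain}: 2 true → even ✓
{alarm, power}: 1 true → odd ✓
{hot, power, ready}: 2 true → even ✓
{alarm, hot, rain}: 1 true → odd ✓
{alarm, ready, wind}: 1 true → odd ✓
{power, wind}: 1 true → odd ✓
{power, ready}: 2 true → even ✓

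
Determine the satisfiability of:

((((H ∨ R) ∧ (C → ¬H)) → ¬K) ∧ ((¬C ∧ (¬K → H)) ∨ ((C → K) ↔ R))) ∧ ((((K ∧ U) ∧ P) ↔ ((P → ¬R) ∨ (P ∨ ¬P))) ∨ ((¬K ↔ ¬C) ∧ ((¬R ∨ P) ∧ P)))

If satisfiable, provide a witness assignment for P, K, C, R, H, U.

P=T; K=T; C=T; R=T; H=T; U=F

  (((H ∨ R) ∧ (C → ¬H)) → ¬K) ∧ ((¬C ∧ (¬K → H)) ∨ ((C → K) ↔ R)) = True
    ((H ∨ R) ∧ (C → ¬H)) → ¬K = True
      (H ∨ R) ∧ (C → ¬H) = False
        H ∨ R = True
        C → ¬H = False
          ¬H = False
      ¬K = False
    (¬C ∧ (¬K → H)) ∨ ((C → K) ↔ R) = True
      ¬C ∧ (¬K → H) = False
        ¬C = False
        ¬K → H = True
          ¬K = False
      (C → K) ↔ R = True
        C → K = True
  (((K ∧ U) ∧ P) ↔ ((P → ¬R) ∨ (P ∨ ¬P))) ∨ ((¬K ↔ ¬C) ∧ ((¬R ∨ P) ∧ P)) = True
    ((K ∧ U) ∧ P) ↔ ((P → ¬R) ∨ (P ∨ ¬P)) = False
      (K ∧ U) ∧ P = False
        K ∧ U = False
      (P → ¬R) ∨ (P ∨ ¬P) = True
        P → ¬R = False
          ¬R = False
        P ∨ ¬P = True
          ¬P = False
    (¬K ↔ ¬C) ∧ ((¬R ∨ P) ∧ P) = True
      ¬K ↔ ¬C = True
        ¬K = False
        ¬C = False
      (¬R ∨ P) ∧ P = True
        ¬R ∨ P = True
          ¬R = False
Both conjuncts True, so the formula holds.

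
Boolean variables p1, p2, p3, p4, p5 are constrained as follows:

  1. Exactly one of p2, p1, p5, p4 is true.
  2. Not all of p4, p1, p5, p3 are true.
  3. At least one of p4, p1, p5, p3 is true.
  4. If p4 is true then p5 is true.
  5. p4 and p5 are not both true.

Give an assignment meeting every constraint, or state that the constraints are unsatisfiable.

p1 = False, p2 = False, p3 = True, p4 = False, p5 = True

  (1) {p2, p1, p5, p4}: 1 true — exactly one ✓
  (2) {p4, p1, p5, p3}: 2/4 true — not all ✓
  (3) {p4, p1, p5, p3}: 2 true — at least one ✓
  (4) p4=F ⇒ p5: vacuous ✓
  (5) p4=F, p5=T — not both ✓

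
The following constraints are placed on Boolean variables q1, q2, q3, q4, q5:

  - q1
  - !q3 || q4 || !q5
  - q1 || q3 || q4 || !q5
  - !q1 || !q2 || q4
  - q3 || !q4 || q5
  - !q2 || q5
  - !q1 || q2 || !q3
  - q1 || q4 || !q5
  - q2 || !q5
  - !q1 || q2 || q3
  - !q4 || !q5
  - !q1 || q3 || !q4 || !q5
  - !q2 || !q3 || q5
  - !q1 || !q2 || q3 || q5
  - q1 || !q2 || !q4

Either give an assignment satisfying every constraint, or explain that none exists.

Case q2 = True:
  (q1) forces q1 = True.
  (!q1 || !q2 || q4) forces q4 = True.
  (!q2 || q5) forces q5 = True.
  Clause (!q4 || !q5) is falsified — contradiction.
Case q2 = False:
  (q1) forces q1 = True.
  (!q1 || q2 || !q3) forces q3 = False.
  Clause (!q1 || q2 || q3) is falsified — contradiction.
Both cases fail, so the formula is unsatisfiable.

No satisfying assignment exists.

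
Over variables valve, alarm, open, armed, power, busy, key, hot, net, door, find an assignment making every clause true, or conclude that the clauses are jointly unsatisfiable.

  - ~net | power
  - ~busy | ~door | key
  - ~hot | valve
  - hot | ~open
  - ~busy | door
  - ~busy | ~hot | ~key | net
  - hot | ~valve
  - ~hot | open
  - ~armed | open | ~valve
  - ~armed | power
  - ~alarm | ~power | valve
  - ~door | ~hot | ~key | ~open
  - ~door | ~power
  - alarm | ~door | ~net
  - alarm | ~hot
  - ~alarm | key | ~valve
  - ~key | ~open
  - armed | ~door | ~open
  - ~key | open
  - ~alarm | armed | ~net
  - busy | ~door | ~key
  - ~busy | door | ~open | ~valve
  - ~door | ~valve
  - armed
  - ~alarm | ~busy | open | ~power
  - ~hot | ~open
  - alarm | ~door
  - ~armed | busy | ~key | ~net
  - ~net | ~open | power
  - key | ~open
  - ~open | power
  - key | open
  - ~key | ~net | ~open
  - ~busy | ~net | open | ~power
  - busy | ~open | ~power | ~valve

The formula is unsatisfiable.

Case open = True:
  (hot | ~open) forces hot = True.
  Clause (~hot | ~open) is falsified — contradiction.
Case open = False:
  (~hot | open) forces hot = False.
  (hot | ~valve) forces valve = False.
  (~key | open) forces key = False.
  Clause (key | open) is falsified — contradiction.
Both cases fail, so the formula is unsatisfiable.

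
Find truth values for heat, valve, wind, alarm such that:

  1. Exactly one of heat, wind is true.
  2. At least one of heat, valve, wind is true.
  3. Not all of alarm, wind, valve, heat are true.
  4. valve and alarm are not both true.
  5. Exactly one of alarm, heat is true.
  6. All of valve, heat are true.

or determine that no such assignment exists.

heat = True, valve = True, wind = False, alarm = False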